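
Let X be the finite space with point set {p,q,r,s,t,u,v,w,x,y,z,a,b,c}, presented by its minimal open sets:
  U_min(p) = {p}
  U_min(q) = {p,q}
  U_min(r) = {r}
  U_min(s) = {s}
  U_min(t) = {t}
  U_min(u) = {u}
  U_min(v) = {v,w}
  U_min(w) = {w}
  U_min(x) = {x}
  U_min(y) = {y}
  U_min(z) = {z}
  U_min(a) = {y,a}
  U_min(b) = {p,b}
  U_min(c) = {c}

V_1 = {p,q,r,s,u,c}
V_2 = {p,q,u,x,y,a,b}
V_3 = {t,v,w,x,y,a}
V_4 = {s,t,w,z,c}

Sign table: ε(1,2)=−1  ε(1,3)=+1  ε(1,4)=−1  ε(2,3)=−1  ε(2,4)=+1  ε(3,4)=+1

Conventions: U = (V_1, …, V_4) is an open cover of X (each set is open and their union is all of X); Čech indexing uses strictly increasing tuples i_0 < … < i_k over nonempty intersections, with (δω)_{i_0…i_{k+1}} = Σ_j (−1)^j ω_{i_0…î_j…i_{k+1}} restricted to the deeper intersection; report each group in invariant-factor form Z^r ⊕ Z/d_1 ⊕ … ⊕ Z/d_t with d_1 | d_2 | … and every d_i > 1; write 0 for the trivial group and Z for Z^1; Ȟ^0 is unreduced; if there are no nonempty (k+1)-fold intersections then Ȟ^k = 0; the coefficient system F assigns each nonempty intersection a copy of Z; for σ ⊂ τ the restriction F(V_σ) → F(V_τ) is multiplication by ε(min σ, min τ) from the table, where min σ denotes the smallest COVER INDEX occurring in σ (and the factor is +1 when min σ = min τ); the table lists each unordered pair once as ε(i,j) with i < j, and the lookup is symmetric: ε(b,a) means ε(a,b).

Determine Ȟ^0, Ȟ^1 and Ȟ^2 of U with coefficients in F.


intersection data:
  V12={p,q,u} V14={s,c} V23={x,y,a} V34={t,w}
C dims 4,4; δ0: rk 4, SNF 1^3·2
Ȟ^0 = (4 − 4) − 0 = 0, so Ȟ^0 ≅ 0
Ȟ^1 = (4 − 0) − 4 = 0 plus torsion [2], so Ȟ^1 ≅ Z/2
Ȟ^2 = (0 − 0) − 0 = 0, so Ȟ^2 ≅ 0

Ȟ^0 ≅ 0, Ȟ^1 ≅ Z/2, Ȟ^2 ≅ 0


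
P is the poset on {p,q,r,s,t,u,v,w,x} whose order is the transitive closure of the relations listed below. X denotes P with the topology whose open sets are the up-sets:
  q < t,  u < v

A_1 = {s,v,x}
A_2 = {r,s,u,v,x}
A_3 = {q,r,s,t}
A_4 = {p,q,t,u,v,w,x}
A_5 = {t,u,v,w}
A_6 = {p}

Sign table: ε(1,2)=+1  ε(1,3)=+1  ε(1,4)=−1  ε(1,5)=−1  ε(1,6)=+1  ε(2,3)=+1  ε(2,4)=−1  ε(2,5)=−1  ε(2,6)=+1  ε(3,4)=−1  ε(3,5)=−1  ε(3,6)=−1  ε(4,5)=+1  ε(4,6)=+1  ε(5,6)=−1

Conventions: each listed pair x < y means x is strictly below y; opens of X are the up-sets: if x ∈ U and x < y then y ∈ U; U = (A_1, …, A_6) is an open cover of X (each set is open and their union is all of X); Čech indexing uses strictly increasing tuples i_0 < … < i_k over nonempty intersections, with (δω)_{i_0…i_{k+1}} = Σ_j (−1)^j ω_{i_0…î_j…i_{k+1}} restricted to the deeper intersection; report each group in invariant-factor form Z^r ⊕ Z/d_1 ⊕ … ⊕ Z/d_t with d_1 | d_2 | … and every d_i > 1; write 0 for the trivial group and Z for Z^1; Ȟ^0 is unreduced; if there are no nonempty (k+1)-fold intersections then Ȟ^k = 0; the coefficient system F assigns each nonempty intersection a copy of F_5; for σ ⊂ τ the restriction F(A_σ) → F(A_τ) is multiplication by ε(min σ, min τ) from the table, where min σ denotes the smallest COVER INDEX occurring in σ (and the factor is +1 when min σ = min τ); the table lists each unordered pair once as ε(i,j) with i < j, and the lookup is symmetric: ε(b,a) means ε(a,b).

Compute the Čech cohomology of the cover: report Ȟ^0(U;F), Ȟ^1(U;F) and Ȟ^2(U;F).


Ȟ^0 ≅ Z/5; Ȟ^1 ≅ Z/5; Ȟ^2 ≅ 0

nerve simplices:
  A12={s,v,x} A13={s} A14={v,x} A15={v} A23={r,s} A24={u,v,x} A25={u,v} A34={q,t} A35={t} A45={t,u,v,w} A46={p}
  A123={s} A124={v,x} A125={v} A145={v} A245={u,v} A345={t}
  A1245={v}
C dims 6,11,6,1; δ0: rk_F5 5; δ1: rk_F5 5; δ2: rk_F5 1
degree 0: 6−5−0 = 1 → Ȟ^0 ≅ Z/5
degree 1: 11−5−5 = 1 → Ȟ^1 ≅ Z/5
degree 2: 6−1−5 = 0 → Ȟ^2 ≅ 0


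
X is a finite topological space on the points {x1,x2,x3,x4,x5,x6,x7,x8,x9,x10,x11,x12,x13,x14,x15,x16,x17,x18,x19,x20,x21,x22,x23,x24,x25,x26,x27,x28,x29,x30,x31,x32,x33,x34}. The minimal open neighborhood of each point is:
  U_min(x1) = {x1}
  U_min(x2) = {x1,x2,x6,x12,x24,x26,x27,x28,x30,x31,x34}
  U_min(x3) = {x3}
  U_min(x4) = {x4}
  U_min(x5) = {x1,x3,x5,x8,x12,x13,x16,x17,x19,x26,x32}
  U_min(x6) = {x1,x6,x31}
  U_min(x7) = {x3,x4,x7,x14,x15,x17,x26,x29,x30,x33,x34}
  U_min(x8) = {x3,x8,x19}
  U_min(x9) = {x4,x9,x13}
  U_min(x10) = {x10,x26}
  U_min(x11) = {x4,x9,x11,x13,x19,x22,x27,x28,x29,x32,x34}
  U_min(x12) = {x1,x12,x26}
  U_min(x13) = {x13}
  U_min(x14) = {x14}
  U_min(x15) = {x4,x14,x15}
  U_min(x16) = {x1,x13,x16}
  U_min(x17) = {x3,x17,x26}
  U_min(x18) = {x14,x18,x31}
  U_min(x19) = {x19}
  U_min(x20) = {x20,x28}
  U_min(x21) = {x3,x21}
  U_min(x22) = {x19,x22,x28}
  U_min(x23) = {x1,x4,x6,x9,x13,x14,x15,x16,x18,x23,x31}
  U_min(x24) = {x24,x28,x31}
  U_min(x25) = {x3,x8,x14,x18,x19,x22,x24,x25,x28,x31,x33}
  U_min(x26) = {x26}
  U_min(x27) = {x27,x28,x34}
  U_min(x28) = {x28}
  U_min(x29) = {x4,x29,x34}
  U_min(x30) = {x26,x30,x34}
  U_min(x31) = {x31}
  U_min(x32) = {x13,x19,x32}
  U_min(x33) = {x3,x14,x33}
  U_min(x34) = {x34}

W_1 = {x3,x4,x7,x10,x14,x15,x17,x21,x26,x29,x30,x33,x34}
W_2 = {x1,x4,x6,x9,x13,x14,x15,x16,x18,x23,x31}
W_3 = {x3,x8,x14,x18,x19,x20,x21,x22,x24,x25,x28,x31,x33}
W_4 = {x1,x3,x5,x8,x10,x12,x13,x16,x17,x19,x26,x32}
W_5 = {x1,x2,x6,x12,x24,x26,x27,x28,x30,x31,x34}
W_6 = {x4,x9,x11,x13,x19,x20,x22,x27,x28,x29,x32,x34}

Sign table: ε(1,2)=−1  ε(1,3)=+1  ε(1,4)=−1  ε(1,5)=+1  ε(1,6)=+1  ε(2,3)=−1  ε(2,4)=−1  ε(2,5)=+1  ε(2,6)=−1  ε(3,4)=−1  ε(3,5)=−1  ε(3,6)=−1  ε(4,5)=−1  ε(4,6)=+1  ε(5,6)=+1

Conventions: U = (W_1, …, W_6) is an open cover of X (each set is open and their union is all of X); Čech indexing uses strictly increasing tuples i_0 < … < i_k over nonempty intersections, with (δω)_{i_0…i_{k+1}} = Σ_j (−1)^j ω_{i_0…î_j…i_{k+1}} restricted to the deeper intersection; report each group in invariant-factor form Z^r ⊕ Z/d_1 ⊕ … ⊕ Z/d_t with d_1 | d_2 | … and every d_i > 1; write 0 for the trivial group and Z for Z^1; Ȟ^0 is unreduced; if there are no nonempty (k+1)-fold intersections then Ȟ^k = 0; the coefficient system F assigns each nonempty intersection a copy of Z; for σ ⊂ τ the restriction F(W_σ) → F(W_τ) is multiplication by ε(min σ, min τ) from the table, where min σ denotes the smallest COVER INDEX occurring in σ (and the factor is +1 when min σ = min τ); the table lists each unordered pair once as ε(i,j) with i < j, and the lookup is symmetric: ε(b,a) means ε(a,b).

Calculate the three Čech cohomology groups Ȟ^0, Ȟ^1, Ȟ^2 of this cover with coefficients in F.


nerve of the cover:
  W12={x4,x14,x15} W13={x3,x14,x21,x33} W14={x3,x10,x17,x26} W15={x26,x30,x34} W16={x4,x29,x34} W23={x14,x18,x31} W24={x1,x13,x16} W25={x1,x6,x31} W26={x4,x9,x13} W34={x3,x8,x19} W35={x24,x28,x31} W36={x19,x20,x22,x28} W45={x1,x12,x26} W46={x13,x19,x32} W56={x27,x28,x34}
  W123={x14} W126={x4} W134={x3} W145={x26} W156={x34} W235={x31} W245={x1} W246={x13} W346={x19} W356={x28}
C dims 6,15,10; δ0: rk 6, SNF 1^5·2; δ1: rk 9, SNF 1^9
Ȟ^0 = (6 − 6) − 0 = 0, so Ȟ^0 ≅ 0
Ȟ^1 = (15 − 9) − 6 = 0 plus torsion [2], so Ȟ^1 ≅ Z/2
Ȟ^2 = (10 − 0) − 9 = 1, so Ȟ^2 ≅ Z

Ȟ^0 = 0,  Ȟ^1 = Z/2,  Ȟ^2 = Z


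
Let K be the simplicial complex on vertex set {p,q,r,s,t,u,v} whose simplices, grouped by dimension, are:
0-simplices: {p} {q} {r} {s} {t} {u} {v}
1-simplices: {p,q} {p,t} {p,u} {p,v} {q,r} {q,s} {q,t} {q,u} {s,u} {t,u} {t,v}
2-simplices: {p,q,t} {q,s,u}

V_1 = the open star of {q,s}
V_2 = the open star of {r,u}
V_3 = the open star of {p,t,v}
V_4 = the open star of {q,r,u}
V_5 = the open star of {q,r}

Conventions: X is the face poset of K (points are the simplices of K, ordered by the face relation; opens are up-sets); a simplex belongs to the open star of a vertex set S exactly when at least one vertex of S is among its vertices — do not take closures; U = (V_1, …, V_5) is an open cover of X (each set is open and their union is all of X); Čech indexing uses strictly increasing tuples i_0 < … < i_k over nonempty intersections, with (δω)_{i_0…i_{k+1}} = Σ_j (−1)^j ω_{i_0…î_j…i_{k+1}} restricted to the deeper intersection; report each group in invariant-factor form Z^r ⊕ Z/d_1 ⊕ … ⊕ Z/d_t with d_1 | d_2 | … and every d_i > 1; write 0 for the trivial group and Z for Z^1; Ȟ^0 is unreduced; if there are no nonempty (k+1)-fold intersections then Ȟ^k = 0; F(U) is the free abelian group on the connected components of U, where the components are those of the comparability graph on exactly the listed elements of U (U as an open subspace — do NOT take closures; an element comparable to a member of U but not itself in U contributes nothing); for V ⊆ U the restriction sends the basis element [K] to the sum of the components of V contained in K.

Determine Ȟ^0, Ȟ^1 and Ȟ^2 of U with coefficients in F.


cover nerve:
  V1={{q},{s},{p,q},{q,r},{q,s},{q,t},{q,u},{s,u},{p,q,t},{q,s,u}} V2={{r},{u},{p,u},{q,r},{q,u},{s,u},{t,u},{q,s,u}} V3={{p},{t},{v},{p,q},{p,t},{p,u},{p,v},{q,t},{t,u},{t,v},{p,q,t}} V4={{q},{r},{u},{p,q},{p,u},{q,r},{q,s},{q,t},{q,u},{s,u},{t,u},{p,q,t},{q,s,u}} V5={{q},{r},{p,q},{q,r},{q,s},{q,t},{q,u},{p,q,t},{q,s,u}}
  V12={{q,r},{q,u},{s,u},{q,s,u}} V13={{p,q},{q,t},{p,q,t}} V14={{q},{p,q},{q,r},{q,s},{q,t},{q,u},{s,u},{p,q,t},{q,s,u}} V15={{q},{p,q},{q,r},{q,s},{q,t},{q,u},{p,q,t},{q,s,u}} V23={{p,u},{t,u}} V24={{r},{u},{p,u},{q,r},{q,u},{s,u},{t,u},{q,s,u}} V25={{r},{q,r},{q,u},{q,s,u}} V34={{p,q},{p,u},{q,t},{t,u},{p,q,t}} V35={{p,q},{q,t},{p,q,t}} V45={{q},{r},{p,q},{q,r},{q,s},{q,t},{q,u},{p,q,t},{q,s,u}}
  V124={{q,r},{q,u},{s,u},{q,s,u}} V125={{q,r},{q,u},{q,s,u}} V134={{p,q},{q,t},{p,q,t}} V135={{p,q},{q,t},{p,q,t}} V145={{q},{p,q},{q,r},{q,s},{q,t},{q,u},{p,q,t},{q,s,u}} V234={{p,u},{t,u}} V245={{r},{q,r},{q,u},{q,s,u}} V345={{p,q},{q,t},{p,q,t}}
  V1245={{q,r},{q,u},{q,s,u}} V1345={{p,q},{q,t},{p,q,t}}
components per intersection:
  V1: {{q},{s},{p,q},{q,r},{q,s},{q,t},{q,u},{s,u},{p,q,t},{q,s,u}}
  V2: {{r},{q,r}} {{u},{p,u},{q,u},{s,u},{t,u},{q,s,u}}
  V3: {{p},{t},{v},{p,q},{p,t},{p,u},{p,v},{q,t},{t,u},{t,v},{p,q,t}}
  V4: {{q},{r},{u},{p,q},{p,u},{q,r},{q,s},{q,t},{q,u},{s,u},{t,u},{p,q,t},{q,s,u}}
  V5: {{q},{r},{p,q},{q,r},{q,s},{q,t},{q,u},{p,q,t},{q,s,u}}
  V12: {{q,r}} {{q,u},{s,u},{q,s,u}}
  V13: {{p,q},{q,t},{p,q,t}}
  V14: {{q},{p,q},{q,r},{q,s},{q,t},{q,u},{s,u},{p,q,t},{q,s,u}}
  V15: {{q},{p,q},{q,r},{q,s},{q,t},{q,u},{p,q,t},{q,s,u}}
  V23: {{p,u}} {{t,u}}
  V24: {{r},{q,r}} {{u},{p,u},{q,u},{s,u},{t,u},{q,s,u}}
  V25: {{r},{q,r}} {{q,u},{q,s,u}}
  V34: {{p,q},{q,t},{p,q,t}} {{p,u}} {{t,u}}
  V35: {{p,q},{q,t},{p,q,t}}
  V45: {{q},{r},{p,q},{q,r},{q,s},{q,t},{q,u},{p,q,t},{q,s,u}}
  V124: {{q,r}} {{q,u},{s,u},{q,s,u}}
  V125: {{q,r}} {{q,u},{q,s,u}}
  V134: {{p,q},{q,t},{p,q,t}}
  V135: {{p,q},{q,t},{p,q,t}}
  V145: {{q},{p,q},{q,r},{q,s},{q,t},{q,u},{p,q,t},{q,s,u}}
  V234: {{p,u}} {{t,u}}
  V245: {{r},{q,r}} {{q,u},{q,s,u}}
  V345: {{p,q},{q,t},{p,q,t}}
  V1245: {{q,r}} {{q,u},{q,s,u}}
  V1345: {{p,q},{q,t},{p,q,t}}
C dims 6,16,12,3; δ0: rk 5, SNF 1^5; δ1: rk 9, SNF 1^9; δ2: rk 3, SNF 1^3
Ȟ^0: (6−5)−0=1 ⇒ Z
Ȟ^1: (16−9)−5=2 ⇒ Z^2
Ȟ^2: (12−3)−9=0 ⇒ 0

Ȟ^0 ≅ Z, Ȟ^1 ≅ Z^2 and Ȟ^2 ≅ 0


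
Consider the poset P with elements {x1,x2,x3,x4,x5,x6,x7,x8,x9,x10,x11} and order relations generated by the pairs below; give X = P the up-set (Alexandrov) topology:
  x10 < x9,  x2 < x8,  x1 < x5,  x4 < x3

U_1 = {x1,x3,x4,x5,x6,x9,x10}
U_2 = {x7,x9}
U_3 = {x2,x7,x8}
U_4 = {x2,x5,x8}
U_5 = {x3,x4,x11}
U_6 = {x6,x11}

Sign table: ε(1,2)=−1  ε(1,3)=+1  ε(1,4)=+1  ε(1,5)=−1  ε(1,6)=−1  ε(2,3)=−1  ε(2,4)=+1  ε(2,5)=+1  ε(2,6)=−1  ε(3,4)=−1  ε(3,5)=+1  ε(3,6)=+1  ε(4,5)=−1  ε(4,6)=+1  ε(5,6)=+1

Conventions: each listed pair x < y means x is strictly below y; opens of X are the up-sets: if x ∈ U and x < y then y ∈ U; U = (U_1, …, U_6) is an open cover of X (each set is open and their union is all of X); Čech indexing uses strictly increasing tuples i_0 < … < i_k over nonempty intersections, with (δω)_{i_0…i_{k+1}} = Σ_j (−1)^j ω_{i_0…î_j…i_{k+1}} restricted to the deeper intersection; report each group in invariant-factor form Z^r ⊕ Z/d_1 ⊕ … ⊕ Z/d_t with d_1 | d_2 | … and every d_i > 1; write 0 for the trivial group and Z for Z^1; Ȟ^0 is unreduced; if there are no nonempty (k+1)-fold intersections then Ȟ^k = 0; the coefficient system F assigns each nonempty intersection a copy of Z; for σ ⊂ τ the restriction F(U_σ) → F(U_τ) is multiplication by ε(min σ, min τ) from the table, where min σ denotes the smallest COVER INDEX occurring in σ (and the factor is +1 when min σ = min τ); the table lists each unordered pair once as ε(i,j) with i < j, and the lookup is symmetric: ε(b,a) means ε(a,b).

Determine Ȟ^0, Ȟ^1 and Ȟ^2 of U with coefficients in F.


cover nerve:
  U12={x9} U14={x5} U15={x3,x4} U16={x6} U23={x7} U34={x2,x8} U56={x11}
C dims 6,7; δ0: rk 6, SNF 1^5·2
Ȟ^0: (6−6)−0=0 ⇒ 0
Ȟ^1: (7−0)−6=1 plus torsion [2] ⇒ Z ⊕ Z/2
Ȟ^2: (0−0)−0=0 ⇒ 0

Ȟ^0 = 0,  Ȟ^1 = Z ⊕ Z/2,  Ȟ^2 = 0


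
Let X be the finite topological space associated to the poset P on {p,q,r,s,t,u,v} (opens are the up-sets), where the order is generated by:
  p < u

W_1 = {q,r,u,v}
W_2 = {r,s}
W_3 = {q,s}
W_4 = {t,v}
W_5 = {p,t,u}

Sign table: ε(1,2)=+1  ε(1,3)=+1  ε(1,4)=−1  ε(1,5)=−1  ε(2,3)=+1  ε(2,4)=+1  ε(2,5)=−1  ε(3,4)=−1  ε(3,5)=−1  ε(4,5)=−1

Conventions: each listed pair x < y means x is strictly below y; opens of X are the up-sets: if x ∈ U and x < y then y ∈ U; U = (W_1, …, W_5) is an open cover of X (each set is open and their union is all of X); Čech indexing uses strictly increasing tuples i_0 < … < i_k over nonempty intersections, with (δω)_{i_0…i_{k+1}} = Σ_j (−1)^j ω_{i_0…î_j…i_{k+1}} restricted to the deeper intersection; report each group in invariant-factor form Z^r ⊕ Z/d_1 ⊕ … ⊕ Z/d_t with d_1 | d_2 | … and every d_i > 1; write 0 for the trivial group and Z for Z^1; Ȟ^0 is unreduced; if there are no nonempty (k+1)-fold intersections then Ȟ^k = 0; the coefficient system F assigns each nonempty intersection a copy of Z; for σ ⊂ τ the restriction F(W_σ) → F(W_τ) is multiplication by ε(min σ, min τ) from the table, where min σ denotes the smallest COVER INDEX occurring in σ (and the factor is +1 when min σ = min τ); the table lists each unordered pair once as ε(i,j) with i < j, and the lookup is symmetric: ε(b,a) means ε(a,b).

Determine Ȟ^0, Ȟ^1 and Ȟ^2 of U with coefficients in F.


Ȟ^0 ≅ 0; Ȟ^1 ≅ Z ⊕ Z/2; Ȟ^2 ≅ 0

cover nerve:
  W12={r} W13={q} W14={v} W15={u} W23={s} W45={t}
C dims 5,6; δ0: rk 5, SNF 1^4·2
Ȟ^0: (5−5)−0=0 ⇒ 0
Ȟ^1: (6−0)−5=1 plus torsion [2] ⇒ Z ⊕ Z/2
Ȟ^2: (0−0)−0=0 ⇒ 0


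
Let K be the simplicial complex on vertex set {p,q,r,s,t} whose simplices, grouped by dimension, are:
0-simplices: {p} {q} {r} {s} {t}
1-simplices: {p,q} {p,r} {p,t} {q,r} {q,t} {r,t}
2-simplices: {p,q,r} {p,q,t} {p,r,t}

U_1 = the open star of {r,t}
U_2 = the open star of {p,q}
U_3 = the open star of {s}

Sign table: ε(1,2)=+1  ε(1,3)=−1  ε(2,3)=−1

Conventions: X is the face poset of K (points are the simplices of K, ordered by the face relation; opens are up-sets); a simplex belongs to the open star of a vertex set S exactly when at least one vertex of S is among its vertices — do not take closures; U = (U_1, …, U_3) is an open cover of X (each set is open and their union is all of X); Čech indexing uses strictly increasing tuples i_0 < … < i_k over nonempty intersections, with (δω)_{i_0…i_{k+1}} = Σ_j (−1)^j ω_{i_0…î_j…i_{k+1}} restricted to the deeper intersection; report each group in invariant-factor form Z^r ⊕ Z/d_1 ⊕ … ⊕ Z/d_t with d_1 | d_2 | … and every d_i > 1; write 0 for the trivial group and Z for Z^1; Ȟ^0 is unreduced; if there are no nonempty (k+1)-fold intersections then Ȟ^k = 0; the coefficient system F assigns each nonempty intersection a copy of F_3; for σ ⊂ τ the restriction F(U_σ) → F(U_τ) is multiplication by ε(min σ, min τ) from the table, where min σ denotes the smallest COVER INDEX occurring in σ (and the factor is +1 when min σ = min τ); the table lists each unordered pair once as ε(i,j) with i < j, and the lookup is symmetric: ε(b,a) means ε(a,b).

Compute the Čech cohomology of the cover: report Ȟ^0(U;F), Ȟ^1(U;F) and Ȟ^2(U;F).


Ȟ^0(U;F) ≅ Z/3 ⊕ Z/3, Ȟ^1(U;F) ≅ 0, Ȟ^2(U;F) ≅ 0

nerve of the cover:
  U1={{r},{t},{p,r},{p,t},{q,r},{q,t},{r,t},{p,q,r},{p,q,t},{p,r,t}} U2={{p},{q},{p,q},{p,r},{p,t},{q,r},{q,t},{p,q,r},{p,q,t},{p,r,t}} U3={{s}}
  U12={{p,r},{p,t},{q,r},{q,t},{p,q,r},{p,q,t},{p,r,t}}
C dims 3,1; δ0: rk_F3 1
Ȟ^0 = (3 − 1) − 0 = 2, so Ȟ^0 ≅ Z/3 ⊕ Z/3
Ȟ^1 = (1 − 0) − 1 = 0, so Ȟ^1 ≅ 0
Ȟ^2 = (0 − 0) − 0 = 0, so Ȟ^2 ≅ 0


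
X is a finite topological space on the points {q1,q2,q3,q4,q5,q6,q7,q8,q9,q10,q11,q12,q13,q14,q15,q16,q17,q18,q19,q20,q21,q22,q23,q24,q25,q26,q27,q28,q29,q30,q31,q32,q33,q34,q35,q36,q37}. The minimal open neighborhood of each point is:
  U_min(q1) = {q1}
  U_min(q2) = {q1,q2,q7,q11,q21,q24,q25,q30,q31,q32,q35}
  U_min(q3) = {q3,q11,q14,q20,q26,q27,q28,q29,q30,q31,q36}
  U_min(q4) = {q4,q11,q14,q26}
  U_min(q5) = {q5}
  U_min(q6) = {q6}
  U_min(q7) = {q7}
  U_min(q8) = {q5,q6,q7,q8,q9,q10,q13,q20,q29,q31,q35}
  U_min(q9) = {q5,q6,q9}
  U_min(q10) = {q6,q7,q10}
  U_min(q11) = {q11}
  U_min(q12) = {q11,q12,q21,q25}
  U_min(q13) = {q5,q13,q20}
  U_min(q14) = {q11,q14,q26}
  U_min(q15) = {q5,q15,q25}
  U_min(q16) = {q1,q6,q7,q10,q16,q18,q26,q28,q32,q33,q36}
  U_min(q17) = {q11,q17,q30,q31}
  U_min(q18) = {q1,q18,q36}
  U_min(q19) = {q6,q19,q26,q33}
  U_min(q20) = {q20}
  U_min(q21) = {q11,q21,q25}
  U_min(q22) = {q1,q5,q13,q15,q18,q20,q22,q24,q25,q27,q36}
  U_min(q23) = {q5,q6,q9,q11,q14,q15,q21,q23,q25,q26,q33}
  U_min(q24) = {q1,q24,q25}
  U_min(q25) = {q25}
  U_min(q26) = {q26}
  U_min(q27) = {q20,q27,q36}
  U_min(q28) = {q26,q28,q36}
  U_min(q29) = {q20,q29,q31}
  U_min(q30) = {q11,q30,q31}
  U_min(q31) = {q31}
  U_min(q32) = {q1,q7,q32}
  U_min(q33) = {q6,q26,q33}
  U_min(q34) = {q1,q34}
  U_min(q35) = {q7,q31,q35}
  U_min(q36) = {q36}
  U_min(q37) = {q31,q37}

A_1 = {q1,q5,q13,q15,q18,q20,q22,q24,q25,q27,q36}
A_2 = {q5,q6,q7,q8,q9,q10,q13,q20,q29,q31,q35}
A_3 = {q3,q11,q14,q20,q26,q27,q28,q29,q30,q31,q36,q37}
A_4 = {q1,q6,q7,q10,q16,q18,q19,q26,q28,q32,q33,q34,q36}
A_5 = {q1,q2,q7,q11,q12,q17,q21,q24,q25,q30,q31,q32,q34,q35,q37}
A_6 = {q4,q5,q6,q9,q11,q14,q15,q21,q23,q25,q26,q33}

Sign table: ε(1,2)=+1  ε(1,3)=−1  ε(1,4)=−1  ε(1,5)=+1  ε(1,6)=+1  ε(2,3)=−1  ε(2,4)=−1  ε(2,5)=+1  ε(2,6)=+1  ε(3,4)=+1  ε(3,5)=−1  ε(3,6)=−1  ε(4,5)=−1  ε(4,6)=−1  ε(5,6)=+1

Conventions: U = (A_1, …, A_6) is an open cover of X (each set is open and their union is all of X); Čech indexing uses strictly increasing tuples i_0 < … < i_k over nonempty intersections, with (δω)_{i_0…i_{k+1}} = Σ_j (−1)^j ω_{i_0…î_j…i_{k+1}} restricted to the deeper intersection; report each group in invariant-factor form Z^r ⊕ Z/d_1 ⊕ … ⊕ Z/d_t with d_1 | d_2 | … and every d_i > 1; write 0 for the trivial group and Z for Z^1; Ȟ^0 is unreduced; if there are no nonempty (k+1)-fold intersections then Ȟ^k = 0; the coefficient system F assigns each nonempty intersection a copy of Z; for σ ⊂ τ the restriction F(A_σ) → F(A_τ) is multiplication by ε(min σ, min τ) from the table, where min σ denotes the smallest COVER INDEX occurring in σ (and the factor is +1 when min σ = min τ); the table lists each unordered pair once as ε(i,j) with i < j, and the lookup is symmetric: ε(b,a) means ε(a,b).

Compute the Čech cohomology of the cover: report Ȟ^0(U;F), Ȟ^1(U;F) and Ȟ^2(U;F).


nonempty intersections:
  A12={q5,q13,q20} A13={q20,q27,q36} A14={q1,q18,q36} A15={q1,q24,q25} A16={q5,q15,q25} A23={q20,q29,q31} A24={q6,q7,q10} A25={q7,q31,q35} A26={q5,q6,q9} A34={q26,q28,q36} A35={q11,q30,q31,q37} A36={q11,q14,q26} A45={q1,q7,q32,q34} A46={q6,q26,q33} A56={q11,q21,q25}
  A123={q20} A126={q5} A134={q36} A145={q1} A156={q25} A235={q31} A245={q7} A246={q6} A346={q26} A356={q11}
C dims 6,15,10; δ0: rk 5, SNF 1^5; δ1: rk 10, SNF 1^9·2
Ȟ^0: (6−5)−0=1 ⇒ Z
Ȟ^1: (15−10)−5=0 ⇒ 0
Ȟ^2: (10−0)−10=0 plus torsion [2] ⇒ Z/2

Ȟ^0 = Z,  Ȟ^1 = 0,  Ȟ^2 = Z/2


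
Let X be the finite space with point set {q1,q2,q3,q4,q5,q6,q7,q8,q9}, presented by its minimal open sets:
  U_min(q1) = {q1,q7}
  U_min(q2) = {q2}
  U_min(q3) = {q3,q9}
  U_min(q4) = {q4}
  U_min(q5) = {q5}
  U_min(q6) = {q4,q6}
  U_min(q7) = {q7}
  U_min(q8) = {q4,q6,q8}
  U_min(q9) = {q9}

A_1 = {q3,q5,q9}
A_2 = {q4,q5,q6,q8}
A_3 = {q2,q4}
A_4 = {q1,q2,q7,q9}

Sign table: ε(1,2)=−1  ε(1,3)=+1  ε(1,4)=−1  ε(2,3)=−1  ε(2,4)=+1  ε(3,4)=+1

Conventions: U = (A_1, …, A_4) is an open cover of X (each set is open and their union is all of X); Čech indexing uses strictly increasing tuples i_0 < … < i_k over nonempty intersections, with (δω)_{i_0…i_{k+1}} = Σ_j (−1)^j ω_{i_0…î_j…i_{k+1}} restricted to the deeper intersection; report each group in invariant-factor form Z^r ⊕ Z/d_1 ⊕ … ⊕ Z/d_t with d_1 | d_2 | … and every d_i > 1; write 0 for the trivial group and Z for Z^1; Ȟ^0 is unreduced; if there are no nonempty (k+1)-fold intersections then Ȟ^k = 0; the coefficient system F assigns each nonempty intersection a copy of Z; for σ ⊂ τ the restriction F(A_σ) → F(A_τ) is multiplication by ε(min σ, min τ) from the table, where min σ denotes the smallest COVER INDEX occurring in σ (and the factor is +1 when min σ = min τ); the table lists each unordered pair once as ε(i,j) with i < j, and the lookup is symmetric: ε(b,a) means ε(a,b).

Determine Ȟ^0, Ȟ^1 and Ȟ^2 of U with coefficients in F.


nonempty intersections:
  A12={q5} A14={q9} A23={q4} A34={q2}
C dims 4,4; δ0: rk 4, SNF 1^3·2
Ȟ^0: (4−4)−0=0 ⇒ 0
Ȟ^1: (4−0)−4=0 plus torsion [2] ⇒ Z/2
Ȟ^2: (0−0)−0=0 ⇒ 0

Ȟ^0 = 0, Ȟ^1 = Z/2 and Ȟ^2 = 0


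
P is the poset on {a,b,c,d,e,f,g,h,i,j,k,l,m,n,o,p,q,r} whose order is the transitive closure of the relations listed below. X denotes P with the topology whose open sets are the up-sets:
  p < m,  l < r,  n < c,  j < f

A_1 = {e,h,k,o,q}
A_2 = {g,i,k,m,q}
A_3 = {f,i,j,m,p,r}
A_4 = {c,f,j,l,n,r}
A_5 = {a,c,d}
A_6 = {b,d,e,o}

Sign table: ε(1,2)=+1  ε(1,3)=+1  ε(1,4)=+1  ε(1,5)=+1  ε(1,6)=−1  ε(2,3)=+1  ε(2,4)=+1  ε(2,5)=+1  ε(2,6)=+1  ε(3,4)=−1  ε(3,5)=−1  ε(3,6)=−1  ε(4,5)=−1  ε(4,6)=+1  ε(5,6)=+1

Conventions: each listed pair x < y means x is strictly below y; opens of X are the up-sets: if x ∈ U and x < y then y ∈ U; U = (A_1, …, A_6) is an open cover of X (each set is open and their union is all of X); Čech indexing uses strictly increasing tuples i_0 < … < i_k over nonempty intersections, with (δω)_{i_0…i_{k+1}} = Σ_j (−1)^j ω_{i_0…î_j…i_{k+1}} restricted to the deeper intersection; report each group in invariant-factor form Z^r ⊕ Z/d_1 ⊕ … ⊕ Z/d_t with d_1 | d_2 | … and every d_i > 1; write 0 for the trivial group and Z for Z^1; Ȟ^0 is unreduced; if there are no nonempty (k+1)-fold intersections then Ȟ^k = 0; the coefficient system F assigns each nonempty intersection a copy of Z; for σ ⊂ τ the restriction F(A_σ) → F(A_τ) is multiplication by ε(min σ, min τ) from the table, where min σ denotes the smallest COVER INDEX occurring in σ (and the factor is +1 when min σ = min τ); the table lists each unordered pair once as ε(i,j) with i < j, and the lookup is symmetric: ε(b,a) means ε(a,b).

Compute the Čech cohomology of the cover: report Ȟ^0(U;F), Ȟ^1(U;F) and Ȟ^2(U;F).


nerve of the cover:
  A12={k,q} A16={e,o} A23={i,m} A34={f,j,r} A45={c} A56={d}
C dims 6,6; δ0: rk 6, SNF 1^5·2
Ȟ^0 = (6 − 6) − 0 = 0, so Ȟ^0 ≅ 0
Ȟ^1 = (6 − 0) − 6 = 0 plus torsion [2], so Ȟ^1 ≅ Z/2
Ȟ^2 = (0 − 0) − 0 = 0, so Ȟ^2 ≅ 0

Ȟ^0 = 0; Ȟ^1 = Z/2; Ȟ^2 = 0


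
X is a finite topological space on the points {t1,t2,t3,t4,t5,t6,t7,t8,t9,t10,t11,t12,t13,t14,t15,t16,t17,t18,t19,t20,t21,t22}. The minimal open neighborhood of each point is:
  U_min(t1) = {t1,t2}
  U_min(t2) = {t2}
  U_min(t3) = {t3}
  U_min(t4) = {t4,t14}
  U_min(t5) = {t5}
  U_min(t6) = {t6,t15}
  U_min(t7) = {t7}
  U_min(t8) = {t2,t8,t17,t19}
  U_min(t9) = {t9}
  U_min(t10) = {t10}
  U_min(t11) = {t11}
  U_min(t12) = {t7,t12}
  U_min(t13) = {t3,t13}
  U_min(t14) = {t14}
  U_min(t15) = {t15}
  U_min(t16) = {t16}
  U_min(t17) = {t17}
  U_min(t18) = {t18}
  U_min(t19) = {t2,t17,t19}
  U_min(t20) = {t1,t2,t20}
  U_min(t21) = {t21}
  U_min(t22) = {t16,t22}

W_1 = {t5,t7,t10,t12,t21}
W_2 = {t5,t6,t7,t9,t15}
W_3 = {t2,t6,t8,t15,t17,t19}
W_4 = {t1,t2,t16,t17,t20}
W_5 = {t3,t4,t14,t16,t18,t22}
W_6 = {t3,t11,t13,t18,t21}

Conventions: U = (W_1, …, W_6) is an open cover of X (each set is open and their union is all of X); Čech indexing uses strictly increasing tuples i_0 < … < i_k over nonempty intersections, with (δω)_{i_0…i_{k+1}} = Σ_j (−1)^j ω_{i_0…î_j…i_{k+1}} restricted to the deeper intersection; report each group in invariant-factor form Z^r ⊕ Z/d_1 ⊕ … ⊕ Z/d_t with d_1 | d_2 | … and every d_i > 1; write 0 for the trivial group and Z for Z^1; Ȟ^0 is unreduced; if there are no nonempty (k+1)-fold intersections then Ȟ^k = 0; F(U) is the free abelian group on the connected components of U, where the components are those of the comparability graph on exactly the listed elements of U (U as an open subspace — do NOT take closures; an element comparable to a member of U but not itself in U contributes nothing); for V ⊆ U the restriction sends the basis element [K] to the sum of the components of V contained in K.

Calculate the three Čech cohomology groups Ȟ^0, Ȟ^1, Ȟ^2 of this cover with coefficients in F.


Ȟ^0 ≅ Z^12, Ȟ^1 ≅ 0, Ȟ^2 ≅ 0

cover nerve:
  W12={t5,t7} W16={t21} W23={t6,t15} W34={t2,t17} W45={t16} W56={t3,t18}
components per intersection:
  W1: {t5} {t7,t12} {t10} {t21}
  W2: {t5} {t6,t15} {t7} {t9}
  W3: {t2,t8,t17,t19} {t6,t15}
  W4: {t1,t2,t20} {t16} {t17}
  W5: {t3} {t4,t14} {t16,t22} {t18}
  W6: {t3,t13} {t11} {t18} {t21}
  W12: {t5} {t7}
  W16: {t21}
  W23: {t6,t15}
  W34: {t2} {t17}
  W45: {t16}
  W56: {t3} {t18}
C dims 21,9; δ0: rk 9, SNF 1^9
Ȟ^0: (21−9)−0=12 ⇒ Z^12
Ȟ^1: (9−0)−9=0 ⇒ 0
Ȟ^2: (0−0)−0=0 ⇒ 0


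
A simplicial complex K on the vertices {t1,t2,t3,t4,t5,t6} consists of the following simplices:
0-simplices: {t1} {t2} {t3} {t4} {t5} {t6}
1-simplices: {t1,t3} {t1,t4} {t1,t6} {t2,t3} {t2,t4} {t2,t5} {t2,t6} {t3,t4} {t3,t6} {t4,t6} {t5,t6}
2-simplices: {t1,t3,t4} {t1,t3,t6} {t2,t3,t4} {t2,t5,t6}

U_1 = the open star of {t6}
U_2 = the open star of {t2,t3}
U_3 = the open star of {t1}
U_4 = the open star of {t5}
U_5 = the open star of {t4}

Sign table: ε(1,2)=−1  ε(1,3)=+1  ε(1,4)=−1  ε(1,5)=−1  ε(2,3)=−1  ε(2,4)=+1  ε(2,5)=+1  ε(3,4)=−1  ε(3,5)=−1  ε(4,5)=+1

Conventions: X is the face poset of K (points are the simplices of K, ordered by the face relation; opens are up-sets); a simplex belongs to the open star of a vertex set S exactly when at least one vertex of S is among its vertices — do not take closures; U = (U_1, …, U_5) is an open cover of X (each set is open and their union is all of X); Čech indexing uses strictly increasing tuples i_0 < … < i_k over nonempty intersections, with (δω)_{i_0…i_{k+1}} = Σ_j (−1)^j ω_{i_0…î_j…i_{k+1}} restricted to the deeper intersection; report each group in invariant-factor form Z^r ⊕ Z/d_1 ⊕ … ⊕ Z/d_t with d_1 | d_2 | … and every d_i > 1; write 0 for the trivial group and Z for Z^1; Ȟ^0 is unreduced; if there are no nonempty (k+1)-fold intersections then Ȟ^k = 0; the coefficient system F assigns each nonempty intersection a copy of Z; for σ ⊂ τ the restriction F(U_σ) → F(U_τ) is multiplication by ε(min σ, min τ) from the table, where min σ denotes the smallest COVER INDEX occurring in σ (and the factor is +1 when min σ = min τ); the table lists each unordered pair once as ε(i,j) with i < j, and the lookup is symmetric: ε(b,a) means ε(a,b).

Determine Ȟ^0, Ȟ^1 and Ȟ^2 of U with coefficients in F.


Ȟ^0 = Z; Ȟ^1 = Z; Ȟ^2 = 0

nerve of the cover:
  U1={{t6},{t1,t6},{t2,t6},{t3,t6},{t4,t6},{t5,t6},{t1,t3,t6},{t2,t5,t6}} U2={{t2},{t3},{t1,t3},{t2,t3},{t2,t4},{t2,t5},{t2,t6},{t3,t4},{t3,t6},{t1,t3,t4},{t1,t3,t6},{t2,t3,t4},{t2,t5,t6}} U3={{t1},{t1,t3},{t1,t4},{t1,t6},{t1,t3,t4},{t1,t3,t6}} U4={{t5},{t2,t5},{t5,t6},{t2,t5,t6}} U5={{t4},{t1,t4},{t2,t4},{t3,t4},{t4,t6},{t1,t3,t4},{t2,t3,t4}}
  U12={{t2,t6},{t3,t6},{t1,t3,t6},{t2,t5,t6}} U13={{t1,t6},{t1,t3,t6}} U14={{t5,t6},{t2,t5,t6}} U15={{t4,t6}} U23={{t1,t3},{t1,t3,t4},{t1,t3,t6}} U24={{t2,t5},{t2,t5,t6}} U25={{t2,t4},{t3,t4},{t1,t3,t4},{t2,t3,t4}} U35={{t1,t4},{t1,t3,t4}}
  U123={{t1,t3,t6}} U124={{t2,t5,t6}} U235={{t1,t3,t4}}
C dims 5,8,3; δ0: rk 4, SNF 1^4; δ1: rk 3, SNF 1^3
Ȟ^0 = (5 − 4) − 0 = 1, so Ȟ^0 ≅ Z
Ȟ^1 = (8 − 3) − 4 = 1, so Ȟ^1 ≅ Z
Ȟ^2 = (3 − 0) − 3 = 0, so Ȟ^2 ≅ 0


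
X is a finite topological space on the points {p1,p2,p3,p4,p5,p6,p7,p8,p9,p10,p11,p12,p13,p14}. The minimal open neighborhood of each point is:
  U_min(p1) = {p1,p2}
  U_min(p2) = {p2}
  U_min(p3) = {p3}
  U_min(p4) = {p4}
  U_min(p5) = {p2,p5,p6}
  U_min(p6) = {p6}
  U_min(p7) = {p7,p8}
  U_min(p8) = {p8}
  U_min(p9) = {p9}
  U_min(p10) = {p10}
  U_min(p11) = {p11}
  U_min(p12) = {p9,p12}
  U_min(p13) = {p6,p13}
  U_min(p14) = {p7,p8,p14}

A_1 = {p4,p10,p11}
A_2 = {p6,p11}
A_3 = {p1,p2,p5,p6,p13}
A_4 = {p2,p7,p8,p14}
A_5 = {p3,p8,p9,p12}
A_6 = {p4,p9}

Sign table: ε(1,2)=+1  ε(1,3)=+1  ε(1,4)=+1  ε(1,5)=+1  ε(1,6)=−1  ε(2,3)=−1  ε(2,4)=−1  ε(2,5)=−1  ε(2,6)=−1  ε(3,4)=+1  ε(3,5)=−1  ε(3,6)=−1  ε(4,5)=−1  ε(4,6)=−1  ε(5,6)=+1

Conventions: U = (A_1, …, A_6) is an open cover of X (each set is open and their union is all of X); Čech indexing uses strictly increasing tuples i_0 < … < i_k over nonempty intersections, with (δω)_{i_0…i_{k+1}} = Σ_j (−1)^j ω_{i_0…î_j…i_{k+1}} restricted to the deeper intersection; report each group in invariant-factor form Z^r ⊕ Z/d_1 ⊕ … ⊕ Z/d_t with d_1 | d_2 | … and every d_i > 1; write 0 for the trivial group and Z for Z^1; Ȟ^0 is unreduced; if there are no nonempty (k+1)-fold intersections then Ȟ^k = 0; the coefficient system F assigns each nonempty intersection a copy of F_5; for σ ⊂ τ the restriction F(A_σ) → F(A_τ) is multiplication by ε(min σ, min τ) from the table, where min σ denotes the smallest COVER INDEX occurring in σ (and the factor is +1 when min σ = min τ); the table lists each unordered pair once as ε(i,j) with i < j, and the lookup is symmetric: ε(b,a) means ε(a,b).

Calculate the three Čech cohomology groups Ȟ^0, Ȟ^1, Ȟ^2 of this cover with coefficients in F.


Ȟ^0 = 0, Ȟ^1 = 0 and Ȟ^2 = 0

nerve simplices:
  A12={p11} A16={p4} A23={p6} A34={p2} A45={p8} A56={p9}
C dims 6,6; δ0: rk_F5 6
degree 0: 6−6−0 = 0 → Ȟ^0 ≅ 0
degree 1: 6−0−6 = 0 → Ȟ^1 ≅ 0
degree 2: 0−0−0 = 0 → Ȟ^2 ≅ 0


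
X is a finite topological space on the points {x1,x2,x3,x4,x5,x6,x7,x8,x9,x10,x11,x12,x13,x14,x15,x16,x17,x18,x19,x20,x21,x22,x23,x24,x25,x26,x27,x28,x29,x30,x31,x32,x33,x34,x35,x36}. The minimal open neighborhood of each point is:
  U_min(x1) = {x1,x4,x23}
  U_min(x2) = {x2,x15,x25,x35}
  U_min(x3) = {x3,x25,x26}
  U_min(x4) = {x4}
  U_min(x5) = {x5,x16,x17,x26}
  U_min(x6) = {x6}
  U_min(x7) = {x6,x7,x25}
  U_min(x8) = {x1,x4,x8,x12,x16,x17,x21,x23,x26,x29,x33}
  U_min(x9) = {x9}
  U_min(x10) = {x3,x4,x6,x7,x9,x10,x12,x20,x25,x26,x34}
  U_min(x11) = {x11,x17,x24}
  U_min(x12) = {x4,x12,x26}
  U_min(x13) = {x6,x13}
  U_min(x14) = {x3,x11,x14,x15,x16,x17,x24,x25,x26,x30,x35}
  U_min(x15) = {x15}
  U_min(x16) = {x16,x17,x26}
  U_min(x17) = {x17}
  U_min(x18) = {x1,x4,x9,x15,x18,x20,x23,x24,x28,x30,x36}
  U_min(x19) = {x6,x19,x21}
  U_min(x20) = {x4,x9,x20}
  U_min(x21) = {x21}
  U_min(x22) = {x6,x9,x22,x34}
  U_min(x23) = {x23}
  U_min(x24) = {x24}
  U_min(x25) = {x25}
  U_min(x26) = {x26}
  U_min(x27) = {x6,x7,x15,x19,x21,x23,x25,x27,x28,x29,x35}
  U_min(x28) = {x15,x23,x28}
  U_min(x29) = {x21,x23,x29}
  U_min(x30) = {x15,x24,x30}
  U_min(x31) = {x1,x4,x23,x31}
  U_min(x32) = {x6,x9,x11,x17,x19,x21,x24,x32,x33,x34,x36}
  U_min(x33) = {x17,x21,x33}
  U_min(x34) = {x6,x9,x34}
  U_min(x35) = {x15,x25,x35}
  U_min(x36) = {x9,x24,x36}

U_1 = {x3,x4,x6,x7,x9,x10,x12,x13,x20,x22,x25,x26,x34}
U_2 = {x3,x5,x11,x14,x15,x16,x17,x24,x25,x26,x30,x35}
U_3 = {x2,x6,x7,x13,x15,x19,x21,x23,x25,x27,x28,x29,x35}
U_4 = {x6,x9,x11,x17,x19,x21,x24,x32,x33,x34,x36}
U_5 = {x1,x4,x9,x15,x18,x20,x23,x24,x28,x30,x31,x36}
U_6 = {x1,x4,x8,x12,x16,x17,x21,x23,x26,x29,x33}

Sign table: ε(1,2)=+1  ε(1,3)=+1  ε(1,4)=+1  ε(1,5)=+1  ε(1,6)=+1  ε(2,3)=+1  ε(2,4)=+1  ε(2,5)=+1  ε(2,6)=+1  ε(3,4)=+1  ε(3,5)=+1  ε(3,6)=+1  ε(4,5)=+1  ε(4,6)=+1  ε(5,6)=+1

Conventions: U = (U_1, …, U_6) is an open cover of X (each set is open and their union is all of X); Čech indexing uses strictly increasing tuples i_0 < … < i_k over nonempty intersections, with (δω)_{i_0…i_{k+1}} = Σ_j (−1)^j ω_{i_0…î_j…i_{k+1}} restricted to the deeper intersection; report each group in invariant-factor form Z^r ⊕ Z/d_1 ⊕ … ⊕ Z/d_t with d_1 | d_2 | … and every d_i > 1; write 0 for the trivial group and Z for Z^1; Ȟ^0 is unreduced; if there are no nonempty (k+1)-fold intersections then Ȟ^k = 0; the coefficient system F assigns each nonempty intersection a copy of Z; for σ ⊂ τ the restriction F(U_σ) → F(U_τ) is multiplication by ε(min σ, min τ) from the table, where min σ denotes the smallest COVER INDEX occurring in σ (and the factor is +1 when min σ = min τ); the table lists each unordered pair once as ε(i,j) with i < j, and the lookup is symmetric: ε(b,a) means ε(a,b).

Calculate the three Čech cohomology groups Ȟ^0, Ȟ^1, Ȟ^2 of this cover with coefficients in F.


intersection data:
  U12={x3,x25,x26} U13={x6,x7,x13,x25} U14={x6,x9,x34} U15={x4,x9,x20} U16={x4,x12,x26} U23={x15,x25,x35} U24={x11,x17,x24} U25={x15,x24,x30} U26={x16,x17,x26} U34={x6,x19,x21} U35={x15,x23,x28} U36={x21,x23,x29} U45={x9,x24,x36} U46={x17,x21,x33} U56={x1,x4,x23}
  U123={x25} U126={x26} U134={x6} U145={x9} U156={x4} U235={x15} U245={x24} U246={x17} U346={x21} U356={x23}
C dims 6,15,10; δ0: rk 5, SNF 1^5; δ1: rk 10, SNF 1^9·2
Ȟ^0 = (6 − 5) − 0 = 1, so Ȟ^0 ≅ Z
Ȟ^1 = (15 − 10) − 5 = 0, so Ȟ^1 ≅ 0
Ȟ^2 = (10 − 0) − 10 = 0 plus torsion [2], so Ȟ^2 ≅ Z/2

Ȟ^0(U;F) ≅ Z; Ȟ^1(U;F) ≅ 0; Ȟ^2(U;F) ≅ Z/2


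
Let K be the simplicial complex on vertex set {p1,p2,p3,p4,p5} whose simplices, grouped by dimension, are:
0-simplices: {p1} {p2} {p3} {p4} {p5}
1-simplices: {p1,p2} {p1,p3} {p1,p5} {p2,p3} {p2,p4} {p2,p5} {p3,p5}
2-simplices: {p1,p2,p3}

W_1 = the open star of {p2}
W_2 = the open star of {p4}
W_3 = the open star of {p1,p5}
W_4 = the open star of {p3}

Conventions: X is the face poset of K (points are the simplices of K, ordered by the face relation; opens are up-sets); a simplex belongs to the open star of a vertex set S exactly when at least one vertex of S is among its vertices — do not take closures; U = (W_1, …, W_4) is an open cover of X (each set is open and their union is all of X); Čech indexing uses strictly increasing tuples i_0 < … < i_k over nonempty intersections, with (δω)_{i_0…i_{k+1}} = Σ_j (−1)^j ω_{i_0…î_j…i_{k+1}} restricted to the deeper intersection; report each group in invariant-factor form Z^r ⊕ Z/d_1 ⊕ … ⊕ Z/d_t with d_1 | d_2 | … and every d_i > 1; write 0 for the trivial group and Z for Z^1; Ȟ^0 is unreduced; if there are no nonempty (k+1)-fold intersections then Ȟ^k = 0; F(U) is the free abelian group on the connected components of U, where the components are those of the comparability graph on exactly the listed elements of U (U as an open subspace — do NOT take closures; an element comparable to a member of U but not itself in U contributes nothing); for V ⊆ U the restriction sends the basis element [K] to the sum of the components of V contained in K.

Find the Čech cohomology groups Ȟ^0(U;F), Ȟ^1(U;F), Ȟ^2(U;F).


Ȟ^0(U;F) ≅ Z; Ȟ^1(U;F) ≅ Z^2; Ȟ^2(U;F) ≅ 0

cover nerve:
  W1={{p2},{p1,p2},{p2,p3},{p2,p4},{p2,p5},{p1,p2,p3}} W2={{p4},{p2,p4}} W3={{p1},{p5},{p1,p2},{p1,p3},{p1,p5},{p2,p5},{p3,p5},{p1,p2,p3}} W4={{p3},{p1,p3},{p2,p3},{p3,p5},{p1,p2,p3}}
  W12={{p2,p4}} W13={{p1,p2},{p2,p5},{p1,p2,p3}} W14={{p2,p3},{p1,p2,p3}} W34={{p1,p3},{p3,p5},{p1,p2,p3}}
  W134={{p1,p2,p3}}
components per intersection:
  W1: {{p2},{p1,p2},{p2,p3},{p2,p4},{p2,p5},{p1,p2,p3}}
  W2: {{p4},{p2,p4}}
  W3: {{p1},{p5},{p1,p2},{p1,p3},{p1,p5},{p2,p5},{p3,p5},{p1,p2,p3}}
  W4: {{p3},{p1,p3},{p2,p3},{p3,p5},{p1,p2,p3}}
  W12: {{p2,p4}}
  W13: {{p1,p2},{p1,p2,p3}} {{p2,p5}}
  W14: {{p2,p3},{p1,p2,p3}}
  W34: {{p1,p3},{p1,p2,p3}} {{p3,p5}}
  W134: {{p1,p2,p3}}
C dims 4,6,1; δ0: rk 3, SNF 1^3; δ1: rk 1, SNF 1^1
Ȟ^0: (4−3)−0=1 ⇒ Z
Ȟ^1: (6−1)−3=2 ⇒ Z^2
Ȟ^2: (1−0)−1=0 ⇒ 0


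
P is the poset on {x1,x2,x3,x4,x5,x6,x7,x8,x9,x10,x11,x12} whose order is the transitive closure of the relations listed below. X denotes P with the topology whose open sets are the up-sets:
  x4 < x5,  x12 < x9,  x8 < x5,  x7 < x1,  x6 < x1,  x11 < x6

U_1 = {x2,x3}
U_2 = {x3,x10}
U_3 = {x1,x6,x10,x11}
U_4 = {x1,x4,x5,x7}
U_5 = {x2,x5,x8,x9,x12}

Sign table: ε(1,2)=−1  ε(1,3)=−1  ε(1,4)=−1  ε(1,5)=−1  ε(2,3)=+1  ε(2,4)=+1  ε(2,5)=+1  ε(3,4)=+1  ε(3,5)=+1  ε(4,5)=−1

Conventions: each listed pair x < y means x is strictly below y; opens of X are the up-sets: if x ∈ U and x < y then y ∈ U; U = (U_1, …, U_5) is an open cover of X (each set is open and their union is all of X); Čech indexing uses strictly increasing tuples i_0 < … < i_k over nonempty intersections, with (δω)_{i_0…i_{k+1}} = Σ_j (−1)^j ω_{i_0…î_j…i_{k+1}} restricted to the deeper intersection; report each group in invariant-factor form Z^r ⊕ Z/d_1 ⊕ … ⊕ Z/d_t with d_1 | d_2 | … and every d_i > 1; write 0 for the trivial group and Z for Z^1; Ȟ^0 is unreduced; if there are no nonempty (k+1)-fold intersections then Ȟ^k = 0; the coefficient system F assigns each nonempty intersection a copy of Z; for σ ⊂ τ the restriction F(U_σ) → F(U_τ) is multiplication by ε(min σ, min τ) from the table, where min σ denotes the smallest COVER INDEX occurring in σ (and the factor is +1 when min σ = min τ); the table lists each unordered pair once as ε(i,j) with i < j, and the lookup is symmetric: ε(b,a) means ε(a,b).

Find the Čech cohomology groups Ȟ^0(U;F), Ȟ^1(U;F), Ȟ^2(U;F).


Ȟ^0(U;F) ≅ 0,  Ȟ^1(U;F) ≅ Z/2,  Ȟ^2(U;F) ≅ 0

nonempty intersections:
  U12={x3} U15={x2} U23={x10} U34={x1} U45={x5}
C dims 5,5; δ0: rk 5, SNF 1^4·2
Ȟ^0: (5−5)−0=0 ⇒ 0
Ȟ^1: (5−0)−5=0 plus torsion [2] ⇒ Z/2
Ȟ^2: (0−0)−0=0 ⇒ 0


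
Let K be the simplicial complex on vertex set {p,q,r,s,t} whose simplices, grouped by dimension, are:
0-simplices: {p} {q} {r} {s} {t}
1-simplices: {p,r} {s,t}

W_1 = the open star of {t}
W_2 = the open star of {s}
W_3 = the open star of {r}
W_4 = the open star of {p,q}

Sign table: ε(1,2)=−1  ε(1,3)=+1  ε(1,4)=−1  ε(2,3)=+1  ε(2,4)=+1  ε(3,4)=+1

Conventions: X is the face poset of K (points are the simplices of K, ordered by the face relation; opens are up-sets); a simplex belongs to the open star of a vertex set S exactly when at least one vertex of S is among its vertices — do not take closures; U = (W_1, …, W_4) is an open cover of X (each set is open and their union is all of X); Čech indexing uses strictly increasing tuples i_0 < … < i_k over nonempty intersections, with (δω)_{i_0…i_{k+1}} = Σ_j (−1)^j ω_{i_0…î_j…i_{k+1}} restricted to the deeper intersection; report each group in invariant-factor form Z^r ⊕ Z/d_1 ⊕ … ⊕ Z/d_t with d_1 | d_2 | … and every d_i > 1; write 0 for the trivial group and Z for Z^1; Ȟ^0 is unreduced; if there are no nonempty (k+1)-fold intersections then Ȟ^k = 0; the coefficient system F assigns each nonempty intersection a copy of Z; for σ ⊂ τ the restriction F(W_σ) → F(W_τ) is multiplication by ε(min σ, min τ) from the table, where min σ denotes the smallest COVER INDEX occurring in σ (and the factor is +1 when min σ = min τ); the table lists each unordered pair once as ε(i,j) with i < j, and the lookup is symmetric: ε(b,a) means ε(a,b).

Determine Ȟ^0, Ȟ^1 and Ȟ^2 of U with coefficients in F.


intersection data:
  W1={{t},{s,t}} W2={{s},{s,t}} W3={{r},{p,r}} W4={{p},{q},{p,r}}
  W12={{s,t}} W34={{p,r}}
C dims 4,2; δ0: rk 2, SNF 1^2
Ȟ^0 = (4 − 2) − 0 = 2, so Ȟ^0 ≅ Z^2
Ȟ^1 = (2 − 0) − 2 = 0, so Ȟ^1 ≅ 0
Ȟ^2 = (0 − 0) − 0 = 0, so Ȟ^2 ≅ 0

Ȟ^0 ≅ Z^2; Ȟ^1 ≅ 0; Ȟ^2 ≅ 0
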